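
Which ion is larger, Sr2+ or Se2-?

Isoelectronic series (36 e⁻ each). Size is set by nuclear charge: more protons means a smaller ion. Sr2+ (Z=38), Se2- (Z=34).

Se2-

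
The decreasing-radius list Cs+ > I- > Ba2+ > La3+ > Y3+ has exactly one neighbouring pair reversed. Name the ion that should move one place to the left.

Check each adjacent pair. Cs+ and I- are reversed: they are isoelectronic (54 e⁻) and Cs has more protons than I (55 vs 53), making Cs+ smaller. No other neighbouring pair contradicts the periodic trends, so I- is the ion listed too late.

I-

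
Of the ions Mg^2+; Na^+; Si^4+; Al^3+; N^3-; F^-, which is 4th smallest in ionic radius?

Na^+

These species are isoelectronic with 10 electrons. The only difference is the number of protons: Si^4+ (Z=14), Al^3+ (Z=13), Mg^2+ (Z=12), Na^+ (Z=11), F^- (Z=9), N^3- (Z=7). The strongest nuclear pull (Si^4+) gives the smallest ion.
So the order is Si^4+ < Al^3+ < Mg^2+ < Na^+ < F^- < N^3-; the 4th-smallest ion is Na^+.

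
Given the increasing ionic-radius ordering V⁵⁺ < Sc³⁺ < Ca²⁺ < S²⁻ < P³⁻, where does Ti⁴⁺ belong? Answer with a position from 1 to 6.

2

Isoelectronic series (18 e⁻ each). Size is set by nuclear charge: more protons means a smaller ion. V⁵⁺ (Z=23), Ti⁴⁺ (Z=22), Sc³⁺ (Z=21), Ca²⁺ (Z=20), S²⁻ (Z=16), P³⁻ (Z=15).
With Ti⁴⁺ included the full order is V⁵⁺ < Ti⁴⁺ < Sc³⁺ < Ca²⁺ < S²⁻ < P³⁻, so it takes position 2.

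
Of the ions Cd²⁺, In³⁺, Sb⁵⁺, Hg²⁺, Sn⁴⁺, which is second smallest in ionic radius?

Sn⁴⁺

Sb⁵⁺ has 46 e⁻ (Z=51), Sn⁴⁺ has 46 e⁻ (Z=50), In³⁺ has 46 e⁻ (Z=49), Cd²⁺ has 46 e⁻ (Z=48), Hg²⁺ has 78 e⁻ (Z=80). Sb⁵⁺ < Sn⁴⁺ (both 46 e⁻, Z=51>50); Sn⁴⁺ < In³⁺ (both 46 e⁻, Z=50>49); In³⁺ < Cd²⁺ (both 46 e⁻, Z=49>48); Cd²⁺ < Hg²⁺ (same group, 1 shell fewer).
So the order is Sb⁵⁺ < Sn⁴⁺ < In³⁺ < Cd²⁺ < Hg²⁺; the 2nd-smallest ion is Sn⁴⁺.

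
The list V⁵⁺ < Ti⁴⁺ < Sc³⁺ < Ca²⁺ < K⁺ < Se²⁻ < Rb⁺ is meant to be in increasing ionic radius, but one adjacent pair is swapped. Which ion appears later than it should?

Rb⁺

Check each adjacent pair. Se²⁻ and Rb⁺ are reversed: they are isoelectronic (36 e⁻) and Rb has more protons than Se (37 vs 34), making Rb⁺ smaller. No other neighbouring pair contradicts the periodic trends, so Rb⁺ is the ion listed too late.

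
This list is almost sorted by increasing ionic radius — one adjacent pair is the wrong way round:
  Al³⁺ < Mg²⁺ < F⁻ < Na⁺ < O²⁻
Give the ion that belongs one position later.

The pair F⁻, Na⁺ is the wrong way round — they are isoelectronic (10 e⁻) and Na has more protons than F (11 vs 9), making Na⁺ smaller. All other adjacent pairs agree with periodic trends, so F⁻ is the misplaced ion.

F⁻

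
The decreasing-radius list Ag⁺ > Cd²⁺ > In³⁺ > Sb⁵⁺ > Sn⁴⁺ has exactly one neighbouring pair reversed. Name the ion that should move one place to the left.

Compare adjacent ions: they are isoelectronic (46 e⁻) and Sb has more protons than Sn (51 vs 50), making Sb⁵⁺ smaller — yet in this decreasing list Sb⁵⁺ sits before Sn⁴⁺. Nothing else is reversed, so Sn⁴⁺ should move one place to the left.

Sn⁴⁺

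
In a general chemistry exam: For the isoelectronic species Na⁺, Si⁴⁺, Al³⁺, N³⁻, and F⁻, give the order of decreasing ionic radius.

Each ion has 10 electrons. The ranking follows nuclear charge in reverse — greater Z gives a smaller radius. Si⁴⁺ (Z=14), Al³⁺ (Z=13), Na⁺ (Z=11), F⁻ (Z=9), N³⁻ (Z=7).

N³⁻ > F⁻ > Na⁺ > Al³⁺ > Si⁴⁺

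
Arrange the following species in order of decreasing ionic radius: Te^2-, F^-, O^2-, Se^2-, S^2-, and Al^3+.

Electron counts and nuclear charges: Al^3+ has 10 e⁻ (Z=13), F^- has 10 e⁻ (Z=9), O^2- has 10 e⁻ (Z=8), S^2- has 18 e⁻ (Z=16), Se^2- has 36 e⁻ (Z=34), Te^2- has 54 e⁻ (Z=52). Al^3+ < F^- (both 10 e⁻, Z=13>9); F^- < O^2- (both 10 e⁻, Z=9>8); O^2- < S^2- (same group, 1 shell fewer); S^2- < Se^2- (same group, 1 shell fewer); Se^2- < Te^2- (same group, period 4 vs 5).

Te^2- > Se^2- > S^2- > O^2- > F^- > Al^3+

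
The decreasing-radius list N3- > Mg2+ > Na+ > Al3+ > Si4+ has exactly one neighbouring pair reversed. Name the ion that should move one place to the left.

Na+

Check each adjacent pair. Mg2+ and Na+ are reversed: both have 10 electrons but Z(Mg)=12 > Z(Na)=11, so Mg2+ should be the smaller of the two. No other neighbouring pair contradicts the periodic trends, so Na+ is the ion listed too late.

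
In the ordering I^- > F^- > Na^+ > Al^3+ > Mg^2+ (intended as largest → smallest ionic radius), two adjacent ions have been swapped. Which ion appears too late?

Mg^2+

Check each adjacent pair. Al^3+ and Mg^2+ are reversed: they are isoelectronic (10 e⁻) and Al has more protons than Mg (13 vs 12), making Al^3+ smaller. No other neighbouring pair contradicts the periodic trends, so Mg^2+ is the ion listed too late.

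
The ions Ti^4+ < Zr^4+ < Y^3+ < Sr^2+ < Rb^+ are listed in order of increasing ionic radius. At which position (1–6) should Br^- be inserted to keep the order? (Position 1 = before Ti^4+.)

6

Work out protons and electrons: Ti^4+ (Z=22, 18 e⁻), Zr^4+ (Z=40, 36 e⁻), Y^3+ (Z=39, 36 e⁻), Sr^2+ (Z=38, 36 e⁻), Rb^+ (Z=37, 36 e⁻), Br^- (Z=35, 36 e⁻). Ti^4+ < Zr^4+ (same group, 1 shell fewer); Zr^4+ < Y^3+ (both 36 e⁻, Z=40>39); Y^3+ < Sr^2+ (isoelectronic, higher Z=39 is smaller); Sr^2+ < Rb^+ (both 36 e⁻, Z=38>37); Rb^+ < Br^- (isoelectronic, higher Z=37 is smaller).
Merged order: Ti^4+ < Zr^4+ < Y^3+ < Sr^2+ < Rb^+ < Br^- — Br^- is number 6.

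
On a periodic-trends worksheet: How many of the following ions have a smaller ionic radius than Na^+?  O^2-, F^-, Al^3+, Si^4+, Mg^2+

These species are isoelectronic with 10 electrons. The only difference is the number of protons: Si^4+ (Z=14), Al^3+ (Z=13), Mg^2+ (Z=12), Na^+ (Z=11), F^- (Z=9), O^2- (Z=8). The strongest nuclear pull (Si^4+) gives the smallest ion.
Placing each against Na^+: smaller — Si^4+, Al^3+, Mg^2+; larger — F^-, O^2-. So 3 are smaller.

3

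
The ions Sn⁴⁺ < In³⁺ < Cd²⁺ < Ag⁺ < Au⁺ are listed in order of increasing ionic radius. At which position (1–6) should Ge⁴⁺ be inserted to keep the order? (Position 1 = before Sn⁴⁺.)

1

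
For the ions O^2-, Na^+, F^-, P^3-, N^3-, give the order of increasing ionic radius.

Na^+ < F^- < O^2- < N^3- < P^3-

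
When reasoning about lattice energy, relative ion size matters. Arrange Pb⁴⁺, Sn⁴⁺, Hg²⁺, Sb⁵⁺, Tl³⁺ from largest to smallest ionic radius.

Hg²⁺ > Tl³⁺ > Pb⁴⁺ > Sn⁴⁺ > Sb⁵⁺

Work out protons and electrons: Sb⁵⁺ (Z=51, 46 e⁻), Sn⁴⁺ (Z=50, 46 e⁻), Pb⁴⁺ (Z=82, 78 e⁻), Tl³⁺ (Z=81, 78 e⁻), Hg²⁺ (Z=80, 78 e⁻). Sb⁵⁺ < Sn⁴⁺ (isoelectronic, higher Z=51 is smaller); Sn⁴⁺ < Pb⁴⁺ (same group, 1 shell fewer); Pb⁴⁺ < Tl³⁺ (both 78 e⁻, Z=82>81); Tl³⁺ < Hg²⁺ (isoelectronic, higher Z=81 is smaller).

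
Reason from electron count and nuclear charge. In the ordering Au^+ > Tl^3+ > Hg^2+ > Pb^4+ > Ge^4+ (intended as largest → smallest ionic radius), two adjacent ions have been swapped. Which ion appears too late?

Hg^2+

The pair Tl^3+, Hg^2+ is the wrong way round — they are isoelectronic (78 e⁻) and Tl has more protons than Hg (81 vs 80), making Tl^3+ smaller. All other adjacent pairs agree with periodic trends, so Hg^2+ is the misplaced ion.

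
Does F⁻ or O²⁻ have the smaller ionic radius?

Isoelectronic series (10 e⁻ each). Size is set by nuclear charge: more protons means a smaller ion. F⁻ (Z=9), O²⁻ (Z=8).

F⁻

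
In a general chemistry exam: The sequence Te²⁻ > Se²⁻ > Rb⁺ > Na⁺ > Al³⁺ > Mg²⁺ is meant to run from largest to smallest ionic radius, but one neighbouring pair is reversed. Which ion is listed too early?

Al³⁺

Check each adjacent pair. Al³⁺ and Mg²⁺ are reversed: they are isoelectronic (10 e⁻) and Al has more protons than Mg (13 vs 12), making Al³⁺ smaller. No other neighbouring pair contradicts the periodic trends, so Al³⁺ is the ion listed too early.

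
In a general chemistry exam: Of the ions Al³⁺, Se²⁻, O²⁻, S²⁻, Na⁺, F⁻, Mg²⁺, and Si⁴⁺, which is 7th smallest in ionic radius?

S²⁻

Tabulating Z and e⁻: Si⁴⁺: 10 e⁻, Z=14, Al³⁺: 10 e⁻, Z=13, Mg²⁺: 10 e⁻, Z=12, Na⁺: 10 e⁻, Z=11, F⁻: 10 e⁻, Z=9, O²⁻: 10 e⁻, Z=8, S²⁻: 18 e⁻, Z=16, Se²⁻: 36 e⁻, Z=34. Si⁴⁺ < Al³⁺ (both 10 e⁻, Z=14>13); Al³⁺ < Mg²⁺ (isoelectronic, higher Z=13 is smaller); Mg²⁺ < Na⁺ (isoelectronic, higher Z=12 is smaller); Na⁺ < F⁻ (isoelectronic, higher Z=11 is smaller); F⁻ < O²⁻ (both 10 e⁻, Z=9>8); O²⁻ < S²⁻ (same group, 1 shell fewer); S²⁻ < Se²⁻ (same group, 1 shell fewer).
That gives Si⁴⁺ < Al³⁺ < Mg²⁺ < Na⁺ < F⁻ < O²⁻ < S²⁻ < Se²⁻. From the smallest end, number 7 is S²⁻.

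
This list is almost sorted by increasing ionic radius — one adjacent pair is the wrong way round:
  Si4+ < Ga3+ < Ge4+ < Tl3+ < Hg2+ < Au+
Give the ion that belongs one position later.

Ga3+

Check each adjacent pair. Ga3+ and Ge4+ are reversed: they are isoelectronic (28 e⁻) and Ge has more protons than Ga (32 vs 31), making Ge4+ smaller. No other neighbouring pair contradicts the periodic trends, so Ga3+ is the ion listed too early.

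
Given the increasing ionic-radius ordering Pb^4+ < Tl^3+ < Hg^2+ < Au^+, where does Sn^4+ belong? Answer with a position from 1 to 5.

Work out protons and electrons: Sn^4+: 46 e⁻, Z=50, Pb^4+: 78 e⁻, Z=82, Tl^3+: 78 e⁻, Z=81, Hg^2+: 78 e⁻, Z=80, Au^+: 78 e⁻, Z=79. Sn^4+ < Pb^4+ (same group, 1 shell fewer); Pb^4+ < Tl^3+ (isoelectronic, higher Z=82 is smaller); Tl^3+ < Hg^2+ (both 78 e⁻, Z=81>80); Hg^2+ < Au^+ (both 78 e⁻, Z=80>79).
The complete sequence is Sn^4+ < Pb^4+ < Tl^3+ < Hg^2+ < Au^+. Sn^4+ sits at position 1.

1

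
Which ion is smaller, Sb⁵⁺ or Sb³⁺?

Sb⁵⁺

For a single element, ionic radius drops as positive charge rises — Sb⁵⁺ < Sb³⁺.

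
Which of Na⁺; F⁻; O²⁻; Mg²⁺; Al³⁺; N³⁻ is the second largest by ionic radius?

Each ion has 10 electrons. The ranking follows nuclear charge in reverse — greater Z gives a smaller radius. Al³⁺ (Z=13), Mg²⁺ (Z=12), Na⁺ (Z=11), F⁻ (Z=9), O²⁻ (Z=8), N³⁻ (Z=7).
Ordering: Al³⁺ < Mg²⁺ < Na⁺ < F⁻ < O²⁻ < N³⁻. The second largest is O²⁻.

O²⁻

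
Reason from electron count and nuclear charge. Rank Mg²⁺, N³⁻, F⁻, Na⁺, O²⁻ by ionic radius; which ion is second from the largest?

O²⁻

All of these have 10 electrons (isoelectronic). With the same electron cloud, the ion with the most protons pulls it in tightest. Nuclear charges: Mg²⁺ (Z=12), Na⁺ (Z=11), F⁻ (Z=9), O²⁻ (Z=8), N³⁻ (Z=7). Highest Z is smallest.
Full ascending order: Mg²⁺ < Na⁺ < F⁻ < O²⁻ < N³⁻. Counting from the largest, position 2 is O²⁻.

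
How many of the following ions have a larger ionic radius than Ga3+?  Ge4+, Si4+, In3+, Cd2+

Tabulating Z and e⁻: Si4+: 10 e⁻, Z=14, Ge4+: 28 e⁻, Z=32, Ga3+: 28 e⁻, Z=31, In3+: 46 e⁻, Z=49, Cd2+: 46 e⁻, Z=48. Si4+ < Ge4+ (same group, 1 shell fewer); Ge4+ < Ga3+ (both 28 e⁻, Z=32>31); Ga3+ < In3+ (same group, period 4 vs 5); In3+ < Cd2+ (both 46 e⁻, Z=49>48).
Ordering all of them (including Ga3+) by radius gives Si4+ < Ge4+ < Ga3+ < In3+ < Cd2+. Count: 2.

2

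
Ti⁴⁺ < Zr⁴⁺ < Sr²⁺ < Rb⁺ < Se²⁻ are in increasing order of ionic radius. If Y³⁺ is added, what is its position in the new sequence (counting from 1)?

3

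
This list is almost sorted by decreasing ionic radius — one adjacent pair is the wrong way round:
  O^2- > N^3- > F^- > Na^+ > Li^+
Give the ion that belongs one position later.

O^2-

Compare adjacent ions: they are isoelectronic (10 e⁻) and O has more protons than N (8 vs 7), making O^2- smaller — yet in this decreasing list O^2- sits before N^3-. Nothing else is reversed, so O^2- should move one place to the right.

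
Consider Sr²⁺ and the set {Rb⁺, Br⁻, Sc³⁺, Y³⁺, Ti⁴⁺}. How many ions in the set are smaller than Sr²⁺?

Work out protons and electrons: Ti⁴⁺ has 18 e⁻ (Z=22), Sc³⁺ has 18 e⁻ (Z=21), Y³⁺ has 36 e⁻ (Z=39), Sr²⁺ has 36 e⁻ (Z=38), Rb⁺ has 36 e⁻ (Z=37), Br⁻ has 36 e⁻ (Z=35). Ti⁴⁺ < Sc³⁺ (isoelectronic, higher Z=22 is smaller); Sc³⁺ < Y³⁺ (same group, 1 shell fewer); Y³⁺ < Sr²⁺ (isoelectronic, higher Z=39 is smaller); Sr²⁺ < Rb⁺ (both 36 e⁻, Z=38>37); Rb⁺ < Br⁻ (both 36 e⁻, Z=37>35).
Overall: Ti⁴⁺ < Sc³⁺ < Y³⁺ < Sr²⁺ < Rb⁺ < Br⁻. Sr²⁺ has 3 below it and 2 above. So 3 are smaller.

3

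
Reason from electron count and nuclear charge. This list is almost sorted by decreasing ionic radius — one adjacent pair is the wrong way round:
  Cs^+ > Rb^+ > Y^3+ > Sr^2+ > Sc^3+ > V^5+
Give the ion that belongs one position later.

Y^3+

The pair Y^3+, Sr^2+ is the wrong way round — they are isoelectronic (36 e⁻) and Y has more protons than Sr (39 vs 38), making Y^3+ smaller. All other adjacent pairs agree with periodic trends, so Y^3+ is the misplaced ion.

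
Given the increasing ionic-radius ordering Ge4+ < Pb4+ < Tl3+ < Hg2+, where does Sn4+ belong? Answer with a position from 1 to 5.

Tabulating Z and e⁻: Ge4+ has 28 e⁻ (Z=32), Sn4+ has 46 e⁻ (Z=50), Pb4+ has 78 e⁻ (Z=82), Tl3+ has 78 e⁻ (Z=81), Hg2+ has 78 e⁻ (Z=80). Ge4+ < Sn4+ (same group, period 4 vs 5); Sn4+ < Pb4+ (same group, 1 shell fewer); Pb4+ < Tl3+ (isoelectronic, higher Z=82 is smaller); Tl3+ < Hg2+ (isoelectronic, higher Z=81 is smaller).
The complete sequence is Ge4+ < Sn4+ < Pb4+ < Tl3+ < Hg2+. Sn4+ sits at position 2.

2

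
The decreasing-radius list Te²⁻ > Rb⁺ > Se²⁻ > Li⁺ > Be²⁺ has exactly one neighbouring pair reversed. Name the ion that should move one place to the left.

Scanning neighbour by neighbour, only Rb⁺/Se²⁻ violates a trend: Rb⁺ and Se²⁻ share 36 electrons; the higher nuclear charge on Rb (Z=37) contracts it more, so Rb⁺ < Se²⁻. That makes Se²⁻ the one sitting a position late relative to where it belongs.

Se²⁻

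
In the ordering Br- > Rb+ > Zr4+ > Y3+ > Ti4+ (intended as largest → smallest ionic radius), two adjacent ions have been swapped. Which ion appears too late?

Check each adjacent pair. Zr4+ and Y3+ are reversed: Zr4+ and Y3+ share 36 electrons; the higher nuclear charge on Zr (Z=40) contracts it more, so Zr4+ < Y3+. No other neighbouring pair contradicts the periodic trends, so Y3+ is the ion listed too late.

Y3+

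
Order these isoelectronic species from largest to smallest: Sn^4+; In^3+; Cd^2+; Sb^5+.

Cd^2+ > In^3+ > Sn^4+ > Sb^5+

All of these have 46 electrons (isoelectronic). With the same electron cloud, the ion with the most protons pulls it in tightest. Nuclear charges: Sb^5+ (Z=51), Sn^4+ (Z=50), In^3+ (Z=49), Cd^2+ (Z=48). Highest Z is smallest.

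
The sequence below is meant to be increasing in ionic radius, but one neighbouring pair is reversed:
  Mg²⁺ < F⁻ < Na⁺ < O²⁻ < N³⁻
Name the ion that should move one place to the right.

Scanning neighbour by neighbour, only F⁻/Na⁺ violates a trend: Na⁺ and F⁻ share 10 electrons; the higher nuclear charge on Na (Z=11) contracts it more, so Na⁺ < F⁻. That makes F⁻ the one sitting a position early relative to where it belongs.

F⁻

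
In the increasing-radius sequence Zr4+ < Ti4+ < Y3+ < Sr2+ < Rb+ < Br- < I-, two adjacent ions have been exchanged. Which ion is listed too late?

The pair Zr4+, Ti4+ is the wrong way round — both in group 4 with the same charge; Ti4+ (period 4) has the smaller radius. All other adjacent pairs agree with periodic trends, so Ti4+ is the misplaced ion.

Ti4+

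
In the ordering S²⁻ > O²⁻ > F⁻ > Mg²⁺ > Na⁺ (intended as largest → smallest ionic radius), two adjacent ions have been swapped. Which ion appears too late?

Scanning neighbour by neighbour, only Mg²⁺/Na⁺ violates a trend: they are isoelectronic (10 e⁻) and Mg has more protons than Na (12 vs 11), making Mg²⁺ smaller. That makes Na⁺ the one sitting a position late relative to where it belongs.

Na⁺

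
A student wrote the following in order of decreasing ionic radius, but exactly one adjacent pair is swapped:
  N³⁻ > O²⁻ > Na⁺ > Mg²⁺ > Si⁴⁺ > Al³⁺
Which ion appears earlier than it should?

Si⁴⁺

Compare adjacent ions: Si⁴⁺ and Al³⁺ share 10 electrons; the higher nuclear charge on Si (Z=14) contracts it more, so Si⁴⁺ < Al³⁺ — yet in this decreasing list Si⁴⁺ sits before Al³⁺. Nothing else is reversed, so Si⁴⁺ should move one place to the right.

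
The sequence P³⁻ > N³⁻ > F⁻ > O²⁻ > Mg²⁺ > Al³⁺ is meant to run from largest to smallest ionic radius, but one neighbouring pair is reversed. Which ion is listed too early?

F⁻

The pair F⁻, O²⁻ is the wrong way round — they are isoelectronic (10 e⁻) and F has more protons than O (9 vs 8), making F⁻ smaller. All other adjacent pairs agree with periodic trends, so F⁻ is the misplaced ion.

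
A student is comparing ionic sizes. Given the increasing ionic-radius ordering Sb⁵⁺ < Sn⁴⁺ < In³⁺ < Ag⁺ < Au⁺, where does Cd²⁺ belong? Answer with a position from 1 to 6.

4

First list Z and electron count for each: Sb⁵⁺: 46 e⁻, Z=51, Sn⁴⁺: 46 e⁻, Z=50, In³⁺: 46 e⁻, Z=49, Cd²⁺: 46 e⁻, Z=48, Ag⁺: 46 e⁻, Z=47, Au⁺: 78 e⁻, Z=79. Sb⁵⁺ < Sn⁴⁺ (isoelectronic, higher Z=51 is smaller); Sn⁴⁺ < In³⁺ (both 46 e⁻, Z=50>49); In³⁺ < Cd²⁺ (both 46 e⁻, Z=49>48); Cd²⁺ < Ag⁺ (both 46 e⁻, Z=48>47); Ag⁺ < Au⁺ (same group, period 5 vs 6).
With Cd²⁺ included the full order is Sb⁵⁺ < Sn⁴⁺ < In³⁺ < Cd²⁺ < Ag⁺ < Au⁺, so it takes position 4.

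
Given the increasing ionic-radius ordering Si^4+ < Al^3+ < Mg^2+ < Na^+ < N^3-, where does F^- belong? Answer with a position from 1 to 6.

5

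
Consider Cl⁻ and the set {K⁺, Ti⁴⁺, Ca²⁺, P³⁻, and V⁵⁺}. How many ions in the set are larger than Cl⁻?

These species are isoelectronic with 18 electrons. The only difference is the number of protons: V⁵⁺ (Z=23), Ti⁴⁺ (Z=22), Ca²⁺ (Z=20), K⁺ (Z=19), Cl⁻ (Z=17), P³⁻ (Z=15). The strongest nuclear pull (V⁵⁺) gives the smallest ion.
Overall: V⁵⁺ < Ti⁴⁺ < Ca²⁺ < K⁺ < Cl⁻ < P³⁻. Cl⁻ has 4 below it and 1 above. So 1 is larger.

1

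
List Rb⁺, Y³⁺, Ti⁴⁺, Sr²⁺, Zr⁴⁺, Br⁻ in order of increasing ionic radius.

Ti⁴⁺ < Zr⁴⁺ < Y³⁺ < Sr²⁺ < Rb⁺ < Br⁻

Ti⁴⁺: 18 e⁻, Z=22, Zr⁴⁺: 36 e⁻, Z=40, Y³⁺: 36 e⁻, Z=39, Sr²⁺: 36 e⁻, Z=38, Rb⁺: 36 e⁻, Z=37, Br⁻: 36 e⁻, Z=35. Ti⁴⁺ < Zr⁴⁺ (same group, 1 shell fewer); Zr⁴⁺ < Y³⁺ (both 36 e⁻, Z=40>39); Y³⁺ < Sr²⁺ (both 36 e⁻, Z=39>38); Sr²⁺ < Rb⁺ (both 36 e⁻, Z=38>37); Rb⁺ < Br⁻ (both 36 e⁻, Z=37>35).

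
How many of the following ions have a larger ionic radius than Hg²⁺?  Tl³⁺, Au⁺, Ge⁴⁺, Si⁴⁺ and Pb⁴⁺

1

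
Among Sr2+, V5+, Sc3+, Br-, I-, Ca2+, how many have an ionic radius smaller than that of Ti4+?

Work out protons and electrons: V5+: 18 e⁻, Z=23, Ti4+: 18 e⁻, Z=22, Sc3+: 18 e⁻, Z=21, Ca2+: 18 e⁻, Z=20, Sr2+: 36 e⁻, Z=38, Br-: 36 e⁻, Z=35, I-: 54 e⁻, Z=53. V5+ < Ti4+ (isoelectronic, higher Z=23 is smaller); Ti4+ < Sc3+ (isoelectronic, higher Z=22 is smaller); Sc3+ < Ca2+ (isoelectronic, higher Z=21 is smaller); Ca2+ < Sr2+ (same group, period 4 vs 5); Sr2+ < Br- (both 36 e⁻, Z=38>35); Br- < I- (same group, period 4 vs 5).
Overall: V5+ < Ti4+ < Sc3+ < Ca2+ < Sr2+ < Br- < I-. Ti4+ has 1 below it and 5 above. So 1 is smaller.

1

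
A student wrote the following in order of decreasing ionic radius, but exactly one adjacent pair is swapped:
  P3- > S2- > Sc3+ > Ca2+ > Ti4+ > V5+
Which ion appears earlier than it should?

Sc3+

The pair Sc3+, Ca2+ is the wrong way round — both have 18 electrons but Z(Sc)=21 > Z(Ca)=20, so Sc3+ should be the smaller of the two. All other adjacent pairs agree with periodic trends, so Sc3+ is the misplaced ion.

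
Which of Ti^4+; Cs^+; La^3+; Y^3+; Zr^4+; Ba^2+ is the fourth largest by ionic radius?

Y^3+

Ti^4+ has 18 e⁻ (Z=22), Zr^4+ has 36 e⁻ (Z=40), Y^3+ has 36 e⁻ (Z=39), La^3+ has 54 e⁻ (Z=57), Ba^2+ has 54 e⁻ (Z=56), Cs^+ has 54 e⁻ (Z=55). Ti^4+ < Zr^4+ (same group, 1 shell fewer); Zr^4+ < Y^3+ (both 36 e⁻, Z=40>39); Y^3+ < La^3+ (same group, period 5 vs 6); La^3+ < Ba^2+ (isoelectronic, higher Z=57 is smaller); Ba^2+ < Cs^+ (both 54 e⁻, Z=56>55).
So the order is Ti^4+ < Zr^4+ < Y^3+ < La^3+ < Ba^2+ < Cs^+; the 4th-largest ion is Y^3+.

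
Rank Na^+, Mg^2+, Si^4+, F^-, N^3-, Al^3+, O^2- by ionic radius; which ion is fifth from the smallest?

F^-

Each ion has 10 electrons. The ranking follows nuclear charge in reverse — greater Z gives a smaller radius. Si^4+ (Z=14), Al^3+ (Z=13), Mg^2+ (Z=12), Na^+ (Z=11), F^- (Z=9), O^2- (Z=8), N^3- (Z=7).
Ordering: Si^4+ < Al^3+ < Mg^2+ < Na^+ < F^- < O^2- < N^3-. The fifth smallest is F^-.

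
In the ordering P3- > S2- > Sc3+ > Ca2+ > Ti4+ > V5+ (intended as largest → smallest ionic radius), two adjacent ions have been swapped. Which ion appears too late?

Compare adjacent ions: both have 18 electrons but Z(Sc)=21 > Z(Ca)=20, so Sc3+ should be the smaller of the two — yet in this decreasing list Sc3+ sits before Ca2+. Nothing else is reversed, so Ca2+ should move one place to the left.

Ca2+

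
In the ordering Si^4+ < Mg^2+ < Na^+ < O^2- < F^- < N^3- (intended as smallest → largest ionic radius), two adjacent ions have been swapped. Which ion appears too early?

O^2-

Compare adjacent ions: they are isoelectronic (10 e⁻) and F has more protons than O (9 vs 8), making F^- smaller — yet in this increasing list O^2- sits before F^-. Nothing else is reversed, so O^2- should move one place to the right.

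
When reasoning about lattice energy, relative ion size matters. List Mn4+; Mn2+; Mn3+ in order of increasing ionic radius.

Same element, different charge: the more highly charged cation has fewer electrons and a greater effective nuclear charge per electron, making Mn4+ the smallest.

Mn4+ < Mn3+ < Mn2+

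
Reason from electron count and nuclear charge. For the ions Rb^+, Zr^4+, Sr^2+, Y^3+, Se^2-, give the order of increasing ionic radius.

Zr^4+ < Y^3+ < Sr^2+ < Rb^+ < Se^2-

Each ion has 36 electrons. The ranking follows nuclear charge in reverse — greater Z gives a smaller radius. Zr^4+ (Z=40), Y^3+ (Z=39), Sr^2+ (Z=38), Rb^+ (Z=37), Se^2- (Z=34).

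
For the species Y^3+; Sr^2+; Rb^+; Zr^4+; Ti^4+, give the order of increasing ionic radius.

Ti^4+ < Zr^4+ < Y^3+ < Sr^2+ < Rb^+

Ti^4+: 18 e⁻, Z=22, Zr^4+: 36 e⁻, Z=40, Y^3+: 36 e⁻, Z=39, Sr^2+: 36 e⁻, Z=38, Rb^+: 36 e⁻, Z=37. Ti^4+ < Zr^4+ (same group, 1 shell fewer); Zr^4+ < Y^3+ (both 36 e⁻, Z=40>39); Y^3+ < Sr^2+ (isoelectronic, higher Z=39 is smaller); Sr^2+ < Rb^+ (both 36 e⁻, Z=38>37).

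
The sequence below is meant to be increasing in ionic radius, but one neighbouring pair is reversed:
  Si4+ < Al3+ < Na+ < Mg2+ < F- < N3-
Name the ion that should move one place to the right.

The pair Na+, Mg2+ is the wrong way round — both have 10 electrons but Z(Mg)=12 > Z(Na)=11, so Mg2+ should be the smaller of the two. All other adjacent pairs agree with periodic trends, so Na+ is the misplaced ion.

Na+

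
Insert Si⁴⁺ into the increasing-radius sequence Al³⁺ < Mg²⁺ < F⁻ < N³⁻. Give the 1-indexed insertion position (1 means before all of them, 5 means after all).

1

Each ion has 10 electrons. The ranking follows nuclear charge in reverse — greater Z gives a smaller radius. Si⁴⁺ (Z=14), Al³⁺ (Z=13), Mg²⁺ (Z=12), F⁻ (Z=9), N³⁻ (Z=7).
Merged order: Si⁴⁺ < Al³⁺ < Mg²⁺ < F⁻ < N³⁻ — Si⁴⁺ is number 1.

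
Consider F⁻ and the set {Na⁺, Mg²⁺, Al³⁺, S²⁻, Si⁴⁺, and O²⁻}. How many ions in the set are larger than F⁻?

2

Electron counts and nuclear charges: Si⁴⁺ has 10 e⁻ (Z=14), Al³⁺ has 10 e⁻ (Z=13), Mg²⁺ has 10 e⁻ (Z=12), Na⁺ has 10 e⁻ (Z=11), F⁻ has 10 e⁻ (Z=9), O²⁻ has 10 e⁻ (Z=8), S²⁻ has 18 e⁻ (Z=16). Si⁴⁺ < Al³⁺ (both 10 e⁻, Z=14>13); Al³⁺ < Mg²⁺ (both 10 e⁻, Z=13>12); Mg²⁺ < Na⁺ (isoelectronic, higher Z=12 is smaller); Na⁺ < F⁻ (isoelectronic, higher Z=11 is smaller); F⁻ < O²⁻ (both 10 e⁻, Z=9>8); O²⁻ < S²⁻ (same group, 1 shell fewer).
Placing each against F⁻: smaller — Si⁴⁺, Al³⁺, Mg²⁺, Na⁺; larger — O²⁻, S²⁻. Count: 2.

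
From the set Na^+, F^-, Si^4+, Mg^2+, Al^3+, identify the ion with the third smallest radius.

All of these have 10 electrons (isoelectronic). With the same electron cloud, the ion with the most protons pulls it in tightest. Nuclear charges: Si^4+ (Z=14), Al^3+ (Z=13), Mg^2+ (Z=12), Na^+ (Z=11), F^- (Z=9). Highest Z is smallest.
Full ascending order: Si^4+ < Al^3+ < Mg^2+ < Na^+ < F^-. Counting from the smallest, position 3 is Mg^2+.

Mg^2+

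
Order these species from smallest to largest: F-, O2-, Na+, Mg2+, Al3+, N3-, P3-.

Al3+ < Mg2+ < Na+ < F- < O2- < N3- < P3-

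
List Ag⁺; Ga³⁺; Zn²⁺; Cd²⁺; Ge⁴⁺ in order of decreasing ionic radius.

Ag⁺ > Cd²⁺ > Zn²⁺ > Ga³⁺ > Ge⁴⁺

Work out protons and electrons: Ge⁴⁺: 28 e⁻, Z=32, Ga³⁺: 28 e⁻, Z=31, Zn²⁺: 28 e⁻, Z=30, Cd²⁺: 46 e⁻, Z=48, Ag⁺: 46 e⁻, Z=47. Ge⁴⁺ < Ga³⁺ (both 28 e⁻, Z=32>31); Ga³⁺ < Zn²⁺ (both 28 e⁻, Z=31>30); Zn²⁺ < Cd²⁺ (same group, period 4 vs 5); Cd²⁺ < Ag⁺ (isoelectronic, higher Z=48 is smaller).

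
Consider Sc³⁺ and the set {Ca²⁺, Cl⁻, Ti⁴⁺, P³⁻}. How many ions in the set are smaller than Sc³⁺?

1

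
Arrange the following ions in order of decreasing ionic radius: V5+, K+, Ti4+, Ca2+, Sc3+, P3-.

All of these have 18 electrons (isoelectronic). With the same electron cloud, the ion with the most protons pulls it in tightest. Nuclear charges: V5+ (Z=23), Ti4+ (Z=22), Sc3+ (Z=21), Ca2+ (Z=20), K+ (Z=19), P3- (Z=15). Highest Z is smallest.

P3- > K+ > Ca2+ > Sc3+ > Ti4+ > V5+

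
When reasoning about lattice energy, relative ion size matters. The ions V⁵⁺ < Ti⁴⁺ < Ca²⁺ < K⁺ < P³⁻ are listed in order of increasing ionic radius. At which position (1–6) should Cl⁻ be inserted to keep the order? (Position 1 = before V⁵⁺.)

5

Each ion has 18 electrons. The ranking follows nuclear charge in reverse — greater Z gives a smaller radius. V⁵⁺ (Z=23), Ti⁴⁺ (Z=22), Ca²⁺ (Z=20), K⁺ (Z=19), Cl⁻ (Z=17), P³⁻ (Z=15).
Putting Cl⁻ in gives V⁵⁺ < Ti⁴⁺ < Ca²⁺ < K⁺ < Cl⁻ < P³⁻; it lands at slot 5.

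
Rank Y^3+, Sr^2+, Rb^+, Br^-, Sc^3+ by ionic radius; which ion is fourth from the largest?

Y^3+

Work out protons and electrons: Sc^3+: 18 e⁻, Z=21, Y^3+: 36 e⁻, Z=39, Sr^2+: 36 e⁻, Z=38, Rb^+: 36 e⁻, Z=37, Br^-: 36 e⁻, Z=35. Sc^3+ < Y^3+ (same group, 1 shell fewer); Y^3+ < Sr^2+ (isoelectronic, higher Z=39 is smaller); Sr^2+ < Rb^+ (both 36 e⁻, Z=38>37); Rb^+ < Br^- (both 36 e⁻, Z=37>35).
That gives Sc^3+ < Y^3+ < Sr^2+ < Rb^+ < Br^-. From the largest end, number 4 is Y^3+.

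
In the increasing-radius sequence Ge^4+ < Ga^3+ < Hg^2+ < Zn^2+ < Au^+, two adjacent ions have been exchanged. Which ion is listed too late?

Compare adjacent ions: Zn^2+ and Hg^2+ are in one column with the same charge; the lighter period-4 ion has 2 fewer shells and is smaller — yet in this increasing list Hg^2+ sits before Zn^2+. Nothing else is reversed, so Zn^2+ should move one place to the left.

Zn^2+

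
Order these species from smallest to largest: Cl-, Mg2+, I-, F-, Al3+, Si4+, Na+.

Si4+: 10 e⁻, Z=14, Al3+: 10 e⁻, Z=13, Mg2+: 10 e⁻, Z=12, Na+: 10 e⁻, Z=11, F-: 10 e⁻, Z=9, Cl-: 18 e⁻, Z=17, I-: 54 e⁻, Z=53. Si4+ < Al3+ (both 10 e⁻, Z=14>13); Al3+ < Mg2+ (both 10 e⁻, Z=13>12); Mg2+ < Na+ (isoelectronic, higher Z=12 is smaller); Na+ < F- (both 10 e⁻, Z=11>9); F- < Cl- (same group, period 2 vs 3); Cl- < I- (same group, 2 shells fewer).

Si4+ < Al3+ < Mg2+ < Na+ < F- < Cl- < I-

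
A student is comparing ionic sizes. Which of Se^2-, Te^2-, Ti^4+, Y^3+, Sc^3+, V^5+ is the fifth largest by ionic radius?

V^5+ has 18 e⁻ (Z=23), Ti^4+ has 18 e⁻ (Z=22), Sc^3+ has 18 e⁻ (Z=21), Y^3+ has 36 e⁻ (Z=39), Se^2- has 36 e⁻ (Z=34), Te^2- has 54 e⁻ (Z=52). V^5+ < Ti^4+ (both 18 e⁻, Z=23>22); Ti^4+ < Sc^3+ (isoelectronic, higher Z=22 is smaller); Sc^3+ < Y^3+ (same group, period 4 vs 5); Y^3+ < Se^2- (isoelectronic, higher Z=39 is smaller); Se^2- < Te^2- (same group, period 4 vs 5).
That gives V^5+ < Ti^4+ < Sc^3+ < Y^3+ < Se^2- < Te^2-. From the largest end, number 5 is Ti^4+.

Ti^4+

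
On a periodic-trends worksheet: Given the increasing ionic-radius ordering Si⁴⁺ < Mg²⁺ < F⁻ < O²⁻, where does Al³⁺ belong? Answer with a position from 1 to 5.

2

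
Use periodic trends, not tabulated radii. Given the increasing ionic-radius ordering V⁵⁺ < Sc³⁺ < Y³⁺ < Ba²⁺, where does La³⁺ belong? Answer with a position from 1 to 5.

4

Work out protons and electrons: V⁵⁺ has 18 e⁻ (Z=23), Sc³⁺ has 18 e⁻ (Z=21), Y³⁺ has 36 e⁻ (Z=39), La³⁺ has 54 e⁻ (Z=57), Ba²⁺ has 54 e⁻ (Z=56). V⁵⁺ < Sc³⁺ (isoelectronic, higher Z=23 is smaller); Sc³⁺ < Y³⁺ (same group, 1 shell fewer); Y³⁺ < La³⁺ (same group, 1 shell fewer); La³⁺ < Ba²⁺ (isoelectronic, higher Z=57 is smaller).
With La³⁺ included the full order is V⁵⁺ < Sc³⁺ < Y³⁺ < La³⁺ < Ba²⁺, so it takes position 4.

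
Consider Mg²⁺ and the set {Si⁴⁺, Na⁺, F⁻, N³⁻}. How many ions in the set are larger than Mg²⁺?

3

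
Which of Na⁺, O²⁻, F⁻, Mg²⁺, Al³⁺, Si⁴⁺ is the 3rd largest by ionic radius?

Each ion has 10 electrons. The ranking follows nuclear charge in reverse — greater Z gives a smaller radius. Si⁴⁺ (Z=14), Al³⁺ (Z=13), Mg²⁺ (Z=12), Na⁺ (Z=11), F⁻ (Z=9), O²⁻ (Z=8).
So the order is Si⁴⁺ < Al³⁺ < Mg²⁺ < Na⁺ < F⁻ < O²⁻; the 3rd-largest ion is Na⁺.

Na⁺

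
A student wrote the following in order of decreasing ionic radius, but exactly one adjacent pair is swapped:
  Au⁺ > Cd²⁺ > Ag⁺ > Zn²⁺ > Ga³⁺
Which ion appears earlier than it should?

Cd²⁺

Compare adjacent ions: they are isoelectronic (46 e⁻) and Cd has more protons than Ag (48 vs 47), making Cd²⁺ smaller — yet in this decreasing list Cd²⁺ sits before Ag⁺. Nothing else is reversed, so Cd²⁺ should move one place to the right.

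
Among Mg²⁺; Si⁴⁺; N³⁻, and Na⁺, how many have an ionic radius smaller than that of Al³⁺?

All of these have 10 electrons (isoelectronic). With the same electron cloud, the ion with the most protons pulls it in tightest. Nuclear charges: Si⁴⁺ (Z=14), Al³⁺ (Z=13), Mg²⁺ (Z=12), Na⁺ (Z=11), N³⁻ (Z=7). Highest Z is smallest.
Overall: Si⁴⁺ < Al³⁺ < Mg²⁺ < Na⁺ < N³⁻. Al³⁺ has 1 below it and 3 above. That's 1.

1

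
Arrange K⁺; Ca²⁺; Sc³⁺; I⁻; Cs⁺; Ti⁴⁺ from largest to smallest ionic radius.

I⁻ > Cs⁺ > K⁺ > Ca²⁺ > Sc³⁺ > Ti⁴⁺

Ti⁴⁺ (Z=22, 18 e⁻), Sc³⁺ (Z=21, 18 e⁻), Ca²⁺ (Z=20, 18 e⁻), K⁺ (Z=19, 18 e⁻), Cs⁺ (Z=55, 54 e⁻), I⁻ (Z=53, 54 e⁻). Ti⁴⁺ < Sc³⁺ (isoelectronic, higher Z=22 is smaller); Sc³⁺ < Ca²⁺ (isoelectronic, higher Z=21 is smaller); Ca²⁺ < K⁺ (both 18 e⁻, Z=20>19); K⁺ < Cs⁺ (same group, period 4 vs 6); Cs⁺ < I⁻ (isoelectronic, higher Z=55 is smaller).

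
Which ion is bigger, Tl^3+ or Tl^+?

Tl^+

Same element, different charge: the more highly charged cation has fewer electrons and a greater effective nuclear charge per electron, making Tl^3+ the smallest.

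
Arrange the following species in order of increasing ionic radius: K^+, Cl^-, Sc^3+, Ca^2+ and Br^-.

First list Z and electron count for each: Sc^3+ has 18 e⁻ (Z=21), Ca^2+ has 18 e⁻ (Z=20), K^+ has 18 e⁻ (Z=19), Cl^- has 18 e⁻ (Z=17), Br^- has 36 e⁻ (Z=35). Sc^3+ < Ca^2+ (isoelectronic, higher Z=21 is smaller); Ca^2+ < K^+ (isoelectronic, higher Z=20 is smaller); K^+ < Cl^- (both 18 e⁻, Z=19>17); Cl^- < Br^- (same group, 1 shell fewer).

Sc^3+ < Ca^2+ < K^+ < Cl^- < Br^-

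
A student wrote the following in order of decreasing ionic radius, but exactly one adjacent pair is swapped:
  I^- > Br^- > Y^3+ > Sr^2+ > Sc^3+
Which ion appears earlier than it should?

Scanning neighbour by neighbour, only Y^3+/Sr^2+ violates a trend: both have 36 electrons but Z(Y)=39 > Z(Sr)=38, so Y^3+ should be the smaller of the two. That makes Y^3+ the one sitting a position early relative to where it belongs.

Y^3+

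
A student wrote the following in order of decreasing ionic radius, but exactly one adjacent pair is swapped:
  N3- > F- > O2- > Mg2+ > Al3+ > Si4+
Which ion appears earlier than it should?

F-

Compare adjacent ions: both have 10 electrons but Z(F)=9 > Z(O)=8, so F- should be the smaller of the two — yet in this decreasing list F- sits before O2-. Nothing else is reversed, so F- should move one place to the right.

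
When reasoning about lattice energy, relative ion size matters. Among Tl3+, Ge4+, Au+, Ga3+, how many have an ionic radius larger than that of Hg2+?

1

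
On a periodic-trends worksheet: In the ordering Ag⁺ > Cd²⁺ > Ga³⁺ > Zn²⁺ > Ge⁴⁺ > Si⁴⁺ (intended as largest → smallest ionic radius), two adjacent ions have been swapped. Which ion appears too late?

Zn²⁺

The pair Ga³⁺, Zn²⁺ is the wrong way round — they are isoelectronic (28 e⁻) and Ga has more protons than Zn (31 vs 30), making Ga³⁺ smaller. All other adjacent pairs agree with periodic trends, so Zn²⁺ is the misplaced ion.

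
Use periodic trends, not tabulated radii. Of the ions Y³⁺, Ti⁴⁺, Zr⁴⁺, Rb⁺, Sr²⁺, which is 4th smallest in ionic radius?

Sr²⁺

Work out protons and electrons: Ti⁴⁺: 18 e⁻, Z=22, Zr⁴⁺: 36 e⁻, Z=40, Y³⁺: 36 e⁻, Z=39, Sr²⁺: 36 e⁻, Z=38, Rb⁺: 36 e⁻, Z=37. Ti⁴⁺ < Zr⁴⁺ (same group, 1 shell fewer); Zr⁴⁺ < Y³⁺ (isoelectronic, higher Z=40 is smaller); Y³⁺ < Sr²⁺ (both 36 e⁻, Z=39>38); Sr²⁺ < Rb⁺ (isoelectronic, higher Z=38 is smaller).
Ordering: Ti⁴⁺ < Zr⁴⁺ < Y³⁺ < Sr²⁺ < Rb⁺. The 4th smallest is Sr²⁺.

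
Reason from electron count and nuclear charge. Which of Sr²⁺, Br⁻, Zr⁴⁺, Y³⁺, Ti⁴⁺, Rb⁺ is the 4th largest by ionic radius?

Y³⁺

Ti⁴⁺ (Z=22, 18 e⁻), Zr⁴⁺ (Z=40, 36 e⁻), Y³⁺ (Z=39, 36 e⁻), Sr²⁺ (Z=38, 36 e⁻), Rb⁺ (Z=37, 36 e⁻), Br⁻ (Z=35, 36 e⁻). Ti⁴⁺ < Zr⁴⁺ (same group, period 4 vs 5); Zr⁴⁺ < Y³⁺ (both 36 e⁻, Z=40>39); Y³⁺ < Sr²⁺ (both 36 e⁻, Z=39>38); Sr²⁺ < Rb⁺ (isoelectronic, higher Z=38 is smaller); Rb⁺ < Br⁻ (both 36 e⁻, Z=37>35).
So the order is Ti⁴⁺ < Zr⁴⁺ < Y³⁺ < Sr²⁺ < Rb⁺ < Br⁻; the 4th-largest ion is Y³⁺.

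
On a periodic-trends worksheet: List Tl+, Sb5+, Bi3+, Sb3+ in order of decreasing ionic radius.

First list Z and electron count for each: Sb5+ (Z=51, 46 e⁻), Sb3+ (Z=51, 48 e⁻), Bi3+ (Z=83, 80 e⁻), Tl+ (Z=81, 80 e⁻). Sb5+ < Sb3+ (same element, +5 vs +3); Sb3+ < Bi3+ (same group, 1 shell fewer); Bi3+ < Tl+ (both 80 e⁻, Z=83>81).

Tl+ > Bi3+ > Sb3+ > Sb5+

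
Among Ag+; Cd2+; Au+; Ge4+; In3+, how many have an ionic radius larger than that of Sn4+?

4

Ge4+ has 28 e⁻ (Z=32), Sn4+ has 46 e⁻ (Z=50), In3+ has 46 e⁻ (Z=49), Cd2+ has 46 e⁻ (Z=48), Ag+ has 46 e⁻ (Z=47), Au+ has 78 e⁻ (Z=79). Ge4+ < Sn4+ (same group, period 4 vs 5); Sn4+ < In3+ (both 46 e⁻, Z=50>49); In3+ < Cd2+ (isoelectronic, higher Z=49 is smaller); Cd2+ < Ag+ (both 46 e⁻, Z=48>47); Ag+ < Au+ (same group, 1 shell fewer).
Placing each against Sn4+: smaller — Ge4+; larger — In3+, Cd2+, Ag+, Au+. Count: 4.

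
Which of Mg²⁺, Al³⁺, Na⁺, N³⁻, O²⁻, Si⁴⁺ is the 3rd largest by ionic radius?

All of these have 10 electrons (isoelectronic). With the same electron cloud, the ion with the most protons pulls it in tightest. Nuclear charges: Si⁴⁺ (Z=14), Al³⁺ (Z=13), Mg²⁺ (Z=12), Na⁺ (Z=11), O²⁻ (Z=8), N³⁻ (Z=7). Highest Z is smallest.
That gives Si⁴⁺ < Al³⁺ < Mg²⁺ < Na⁺ < O²⁻ < N³⁻. From the largest end, number 3 is Na⁺.

Na⁺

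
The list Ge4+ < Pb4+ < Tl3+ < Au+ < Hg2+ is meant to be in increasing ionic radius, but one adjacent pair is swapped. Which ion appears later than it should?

The pair Au+, Hg2+ is the wrong way round — both have 78 electrons but Z(Hg)=80 > Z(Au)=79, so Hg2+ should be the smaller of the two. All other adjacent pairs agree with periodic trends, so Hg2+ is the misplaced ion.

Hg2+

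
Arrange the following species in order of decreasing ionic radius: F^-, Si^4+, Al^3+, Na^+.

F^- > Na^+ > Al^3+ > Si^4+

These species are isoelectronic with 10 electrons. The only difference is the number of protons: Si^4+ (Z=14), Al^3+ (Z=13), Na^+ (Z=11), F^- (Z=9). The strongest nuclear pull (Si^4+) gives the smallest ion.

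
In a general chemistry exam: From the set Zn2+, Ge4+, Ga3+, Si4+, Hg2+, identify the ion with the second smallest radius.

Electron counts and nuclear charges: Si4+ (Z=14, 10 e⁻), Ge4+ (Z=32, 28 e⁻), Ga3+ (Z=31, 28 e⁻), Zn2+ (Z=30, 28 e⁻), Hg2+ (Z=80, 78 e⁻). Si4+ < Ge4+ (same group, period 3 vs 4); Ge4+ < Ga3+ (isoelectronic, higher Z=32 is smaller); Ga3+ < Zn2+ (isoelectronic, higher Z=31 is smaller); Zn2+ < Hg2+ (same group, 2 shells fewer).
Ordering: Si4+ < Ge4+ < Ga3+ < Zn2+ < Hg2+. The second smallest is Ge4+.

Ge4+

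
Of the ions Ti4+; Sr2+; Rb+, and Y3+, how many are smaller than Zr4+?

1

Tabulating Z and e⁻: Ti4+ has 18 e⁻ (Z=22), Zr4+ has 36 e⁻ (Z=40), Y3+ has 36 e⁻ (Z=39), Sr2+ has 36 e⁻ (Z=38), Rb+ has 36 e⁻ (Z=37). Ti4+ < Zr4+ (same group, period 4 vs 5); Zr4+ < Y3+ (both 36 e⁻, Z=40>39); Y3+ < Sr2+ (both 36 e⁻, Z=39>38); Sr2+ < Rb+ (isoelectronic, higher Z=38 is smaller).
Overall: Ti4+ < Zr4+ < Y3+ < Sr2+ < Rb+. Zr4+ has 1 below it and 3 above. Count: 1.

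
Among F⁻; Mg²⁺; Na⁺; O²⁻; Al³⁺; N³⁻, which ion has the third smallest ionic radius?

Na⁺

Each ion has 10 electrons. The ranking follows nuclear charge in reverse — greater Z gives a smaller radius. Al³⁺ (Z=13), Mg²⁺ (Z=12), Na⁺ (Z=11), F⁻ (Z=9), O²⁻ (Z=8), N³⁻ (Z=7).
Ordering: Al³⁺ < Mg²⁺ < Na⁺ < F⁻ < O²⁻ < N³⁻. The third smallest is Na⁺.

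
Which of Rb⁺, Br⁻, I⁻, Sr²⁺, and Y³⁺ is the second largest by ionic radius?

Work out protons and electrons: Y³⁺: 36 e⁻, Z=39, Sr²⁺: 36 e⁻, Z=38, Rb⁺: 36 e⁻, Z=37, Br⁻: 36 e⁻, Z=35, I⁻: 54 e⁻, Z=53. Y³⁺ < Sr²⁺ (both 36 e⁻, Z=39>38); Sr²⁺ < Rb⁺ (isoelectronic, higher Z=38 is smaller); Rb⁺ < Br⁻ (isoelectronic, higher Z=37 is smaller); Br⁻ < I⁻ (same group, 1 shell fewer).
So the order is Y³⁺ < Sr²⁺ < Rb⁺ < Br⁻ < I⁻; the 2nd-largest ion is Br⁻.

Br⁻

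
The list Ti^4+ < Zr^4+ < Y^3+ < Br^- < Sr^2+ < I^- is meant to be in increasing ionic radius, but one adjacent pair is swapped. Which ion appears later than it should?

Sr^2+

Compare adjacent ions: they are isoelectronic (36 e⁻) and Sr has more protons than Br (38 vs 35), making Sr^2+ smaller — yet in this increasing list Br^- sits before Sr^2+. Nothing else is reversed, so Sr^2+ should move one place to the left.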